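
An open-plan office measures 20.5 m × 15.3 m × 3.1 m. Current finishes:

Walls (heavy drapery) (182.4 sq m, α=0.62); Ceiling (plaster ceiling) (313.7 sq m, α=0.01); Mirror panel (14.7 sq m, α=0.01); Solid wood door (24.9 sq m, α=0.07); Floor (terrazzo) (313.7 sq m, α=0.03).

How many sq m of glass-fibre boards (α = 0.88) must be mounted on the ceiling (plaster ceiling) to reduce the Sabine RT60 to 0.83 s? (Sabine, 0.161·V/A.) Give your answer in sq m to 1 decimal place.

Total absorption A₁ = 182.4*0.62 + 313.7*0.01 + 14.7*0.01 + 24.9*0.07 + 313.7*0.03
  = 113.088 + 3.137 + 0.147 + 1.743 + 9.411 = 127.526 sq m sabins.
V = 972.315 m³. Target absorption A₂ = 0.161 × 972.315 / 0.83 = 188.606 sabins.
ΔA needed = 188.606 − 127.526 = 61.080 sabins.
Each sq m of panel replacing the ceiling (plaster ceiling) adds (0.88 − 0.01) = 0.87 sabins.
Panel area = 61.080 / 0.87 = 70.2 sq m.

70.2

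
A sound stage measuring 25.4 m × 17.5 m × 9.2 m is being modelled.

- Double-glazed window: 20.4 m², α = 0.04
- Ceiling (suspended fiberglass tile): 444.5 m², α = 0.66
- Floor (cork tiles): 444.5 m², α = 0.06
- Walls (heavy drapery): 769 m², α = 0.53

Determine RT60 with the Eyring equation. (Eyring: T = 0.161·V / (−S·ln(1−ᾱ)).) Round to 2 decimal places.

Total surface area S = 20.4 + 444.5 + 444.5 + 769 = 1678.4 m².
Absorption A = 20.4·0.04 + 444.5·0.66 + 444.5·0.06 + 769·0.53 = 728.426 sabins.
Mean coefficient ᾱ = A/S = 0.4340.
−S·ln(1−ᾱ) = −1678.4 × ln(1 − 0.4340) = 955.280.
V = 25.4 × 17.5 × 9.2 = 4089.4 m³.
RT60 = 0.161 × 4089.4 / 955.280 = 0.69 s.

0.69 seconds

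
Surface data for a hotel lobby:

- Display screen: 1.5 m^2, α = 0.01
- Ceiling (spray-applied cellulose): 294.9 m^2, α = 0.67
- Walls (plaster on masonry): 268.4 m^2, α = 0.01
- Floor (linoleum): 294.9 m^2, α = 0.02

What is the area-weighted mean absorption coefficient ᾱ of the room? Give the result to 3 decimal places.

0.240

Total surface area S = 859.7 m^2.
Weighted sum Σ Sα = 206.180.
ᾱ = 206.180 / 859.7 = 0.240.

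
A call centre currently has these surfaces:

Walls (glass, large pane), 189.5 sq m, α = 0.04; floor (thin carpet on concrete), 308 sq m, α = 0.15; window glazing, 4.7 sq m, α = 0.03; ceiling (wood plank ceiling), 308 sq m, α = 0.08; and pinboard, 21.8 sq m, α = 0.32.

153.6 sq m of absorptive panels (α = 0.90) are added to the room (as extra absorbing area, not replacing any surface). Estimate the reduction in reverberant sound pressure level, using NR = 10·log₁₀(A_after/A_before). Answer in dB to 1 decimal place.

4.2 dB

Equivalent absorption area: A_before = 189.5×0.04 + 308×0.15 + 4.7×0.03 + 308×0.08 + 21.8×0.32 = 85.537 sq m.
Added absorption = 153.6 × 0.90 = 138.240 sabins.
A_after = 85.537 + 138.240 = 223.777 sabins.
Reduction = 10 log₁₀(A_after/A_before) = 10 log₁₀(2.6161) = 4.2 dB.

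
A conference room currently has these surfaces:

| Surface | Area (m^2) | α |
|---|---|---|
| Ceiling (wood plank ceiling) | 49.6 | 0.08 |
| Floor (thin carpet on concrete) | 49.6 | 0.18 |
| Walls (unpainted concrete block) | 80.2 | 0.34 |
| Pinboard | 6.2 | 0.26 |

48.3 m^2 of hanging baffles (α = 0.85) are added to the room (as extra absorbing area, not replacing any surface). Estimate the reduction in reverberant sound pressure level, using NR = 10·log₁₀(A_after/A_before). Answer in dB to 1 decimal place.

3.0 dB

Equivalent absorption area: A_before = 49.6×0.08 + 49.6×0.18 + 80.2×0.34 + 6.2×0.26 = 41.776 m^2.
Treatment contributes 48.3·0.85 = 41.055 sabins.
New total A_after = 82.831 sabins.
Reduction = 10 log₁₀(A_after/A_before) = 10 log₁₀(1.9827) = 3.0 dB.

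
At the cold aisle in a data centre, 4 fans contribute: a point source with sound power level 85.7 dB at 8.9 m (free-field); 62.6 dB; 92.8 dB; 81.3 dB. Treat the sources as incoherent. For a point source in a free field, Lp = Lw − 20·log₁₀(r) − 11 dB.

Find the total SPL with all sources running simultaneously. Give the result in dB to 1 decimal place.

Source at 8.9 m: Lp = 85.7 − 20·log₁₀(8.9) − 11 = 55.7 dB.
Converting to relative power and adding: 10^(55.7/10) + 10^(62.6/10) + 10^(92.8/10) + 10^(81.3/10) = 2.043e+09.
L_total = 10·log₁₀(2.043e+09) = 93.1 dB.

93.1 dB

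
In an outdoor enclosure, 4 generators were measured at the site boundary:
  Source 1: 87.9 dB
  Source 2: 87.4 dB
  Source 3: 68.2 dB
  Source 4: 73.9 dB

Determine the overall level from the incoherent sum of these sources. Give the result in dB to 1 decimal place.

90.8 dB

Converting to relative power and adding: 10^(87.9/10) + 10^(87.4/10) + 10^(68.2/10) + 10^(73.9/10) = 1.197e+09.
Back to dB: 10·log₁₀ Σ = 90.8 dB.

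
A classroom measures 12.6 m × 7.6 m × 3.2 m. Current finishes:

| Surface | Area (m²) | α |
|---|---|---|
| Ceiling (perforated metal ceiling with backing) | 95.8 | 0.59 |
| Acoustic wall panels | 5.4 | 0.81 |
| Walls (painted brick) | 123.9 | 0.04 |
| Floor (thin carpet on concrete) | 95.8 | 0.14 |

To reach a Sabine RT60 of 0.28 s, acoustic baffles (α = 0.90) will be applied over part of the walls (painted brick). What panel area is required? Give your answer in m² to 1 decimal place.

Summing Sᵢαᵢ: 56.522 + 4.374 + 4.956 + 13.412 → A₁ = 79.264 sabins.
Required A₂ = 0.161·306.432/0.28 = 176.198 sabins.
ΔA needed = 176.198 − 79.264 = 96.934 sabins.
Net gain per m²: Δα = 0.90 − 0.04 = 0.86.
Area = ΔA/Δα = 96.934/0.86 = 112.7 m².

112.7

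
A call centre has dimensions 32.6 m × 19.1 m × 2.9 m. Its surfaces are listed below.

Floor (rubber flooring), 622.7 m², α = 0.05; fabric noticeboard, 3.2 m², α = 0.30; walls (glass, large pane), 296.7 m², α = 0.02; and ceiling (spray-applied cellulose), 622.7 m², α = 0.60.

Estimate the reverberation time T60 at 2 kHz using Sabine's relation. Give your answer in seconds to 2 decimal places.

0.71 seconds

A = Σ Sᵢαᵢ = 622.7*0.05 + 3.2*0.30 + 296.7*0.02 + 622.7*0.60 = 411.649 sabins.
V = 32.6·19.1·2.9 = 1805.714 m³.
RT60 = 0.161 · V / A = 0.161 × 1805.714 / 411.649 = 0.71 s.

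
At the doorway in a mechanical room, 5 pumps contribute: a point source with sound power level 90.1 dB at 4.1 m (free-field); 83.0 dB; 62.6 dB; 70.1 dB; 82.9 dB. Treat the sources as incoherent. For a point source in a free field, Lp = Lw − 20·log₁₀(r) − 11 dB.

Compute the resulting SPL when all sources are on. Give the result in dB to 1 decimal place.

86.1 dB

Source at 4.1 m: Lp = 90.1 − 20·log₁₀(4.1) − 11 = 66.8 dB.
Sum in the linear (power) domain: Σ 10^(Lᵢ/10) = 10^(66.8/10) + 10^(83.0/10) + 10^(62.6/10) + 10^(70.1/10) + 10^(82.9/10) = 4.113e+08.
Combined level = 10 log₁₀(4.113e+08) = 86.1 dB.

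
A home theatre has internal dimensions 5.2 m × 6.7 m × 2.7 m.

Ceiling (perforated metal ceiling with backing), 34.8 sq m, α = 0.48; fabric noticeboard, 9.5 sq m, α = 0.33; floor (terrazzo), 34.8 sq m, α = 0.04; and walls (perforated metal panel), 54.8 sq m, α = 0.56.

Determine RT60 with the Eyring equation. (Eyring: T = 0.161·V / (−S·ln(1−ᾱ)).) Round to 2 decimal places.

0.23 s

Total surface area S = 34.8 + 9.5 + 34.8 + 54.8 = 133.9 sq m.
Σ(Sᵢαᵢ) = 34.8×0.48 + 9.5×0.33 + 34.8×0.04 + 54.8×0.56 = 51.919.
Mean coefficient ᾱ = A/S = 0.3877.
Eyring denominator: −S ln(1−ᾱ) = 65.682.
V = 5.2 × 6.7 × 2.7 = 94.068 m³.
RT60 = 0.161 × 94.068 / 65.682 = 0.23 s.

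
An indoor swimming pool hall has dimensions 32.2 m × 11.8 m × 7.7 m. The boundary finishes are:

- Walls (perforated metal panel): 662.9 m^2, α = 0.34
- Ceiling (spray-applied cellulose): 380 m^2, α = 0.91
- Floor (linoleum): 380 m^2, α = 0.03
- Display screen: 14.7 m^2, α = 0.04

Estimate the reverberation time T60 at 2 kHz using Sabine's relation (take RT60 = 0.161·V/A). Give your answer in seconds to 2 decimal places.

A = Σ Sᵢαᵢ = 662.9*0.34 + 380*0.91 + 380*0.03 + 14.7*0.04 = 583.174 sabins.
V = 32.2·11.8·7.7 = 2925.692 m³.
T = 0.161 V/A = 0.161·2925.692/583.174 = 0.81 s.

0.81 s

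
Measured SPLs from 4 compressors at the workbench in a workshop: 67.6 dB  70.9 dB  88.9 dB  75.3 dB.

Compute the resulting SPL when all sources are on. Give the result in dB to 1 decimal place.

Σ 10^(Lᵢ/10) = 8.282e+08.
Back to dB: 10·log₁₀ Σ = 89.2 dB.

89.2 dB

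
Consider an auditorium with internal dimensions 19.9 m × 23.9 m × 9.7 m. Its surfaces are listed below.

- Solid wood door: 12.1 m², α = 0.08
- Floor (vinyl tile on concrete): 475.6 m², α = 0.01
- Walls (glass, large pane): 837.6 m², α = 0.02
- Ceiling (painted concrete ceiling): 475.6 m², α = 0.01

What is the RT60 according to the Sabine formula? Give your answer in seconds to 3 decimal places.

27.275 sec

Equivalent absorption area: A = 12.1*0.08 + 475.6*0.01 + 837.6*0.02 + 475.6*0.01 = 27.232 m².
V = 19.9·23.9·9.7 = 4613.417 m³.
T = 0.161 V/A = 0.161·4613.417/27.232 = 27.275 s.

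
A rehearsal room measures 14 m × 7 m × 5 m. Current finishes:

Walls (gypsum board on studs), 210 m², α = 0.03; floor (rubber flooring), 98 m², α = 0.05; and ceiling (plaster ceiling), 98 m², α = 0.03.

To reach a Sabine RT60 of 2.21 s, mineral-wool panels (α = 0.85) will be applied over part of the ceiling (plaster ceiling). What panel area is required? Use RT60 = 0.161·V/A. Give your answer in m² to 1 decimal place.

Total absorption A₁ = 210·0.03 + 98·0.05 + 98·0.03
  = 6.300 + 4.900 + 2.940 = 14.140 m² sabins.
Required A₂ = 0.161·490/2.21 = 35.697 sabins.
Absorption to add: 35.697 − 14.140 = 21.557 sabins.
Net gain per m²: Δα = 0.85 − 0.03 = 0.82.
Area = ΔA/Δα = 21.557/0.82 = 26.3 m².

26.3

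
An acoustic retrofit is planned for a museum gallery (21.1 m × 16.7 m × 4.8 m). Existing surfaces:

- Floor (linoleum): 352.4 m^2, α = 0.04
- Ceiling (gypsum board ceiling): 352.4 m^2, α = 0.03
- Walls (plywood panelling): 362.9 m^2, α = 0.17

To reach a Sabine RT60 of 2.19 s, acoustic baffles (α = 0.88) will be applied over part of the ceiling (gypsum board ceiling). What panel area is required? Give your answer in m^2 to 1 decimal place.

44.7

Summing Sᵢαᵢ: 14.096 + 10.572 + 61.693 → A₁ = 86.361 sabins.
Required A₂ = 0.161·1691.376/2.19 = 124.343 sabins.
Absorption to add: 124.343 − 86.361 = 37.982 sabins.
Net gain per m^2: Δα = 0.88 − 0.03 = 0.85.
Area = ΔA/Δα = 37.982/0.85 = 44.7 m^2.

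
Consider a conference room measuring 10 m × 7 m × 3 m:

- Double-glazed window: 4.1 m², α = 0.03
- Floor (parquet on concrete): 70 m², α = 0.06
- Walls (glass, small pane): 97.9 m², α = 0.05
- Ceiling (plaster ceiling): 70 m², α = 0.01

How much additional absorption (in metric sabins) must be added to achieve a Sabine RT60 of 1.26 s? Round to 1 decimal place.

16.9 sabins

A₁ = Σ Sᵢαᵢ = 4.1×0.03 + 70×0.06 + 97.9×0.05 + 70×0.01 = 9.918 sabins.
For T = 1.26 s, need A₂ = 0.161·V/T = 0.161·210/1.26 = 26.833 sabins.
Additional absorption ΔA = 26.833 − 9.918 = 16.9 sabins.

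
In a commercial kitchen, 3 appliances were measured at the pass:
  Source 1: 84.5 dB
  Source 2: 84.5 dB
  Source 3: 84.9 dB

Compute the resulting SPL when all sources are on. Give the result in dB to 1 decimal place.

Σ 10^(Lᵢ/10) = 8.727e+08.
Combined level = 10 log₁₀(8.727e+08) = 89.4 dB.

89.4 dB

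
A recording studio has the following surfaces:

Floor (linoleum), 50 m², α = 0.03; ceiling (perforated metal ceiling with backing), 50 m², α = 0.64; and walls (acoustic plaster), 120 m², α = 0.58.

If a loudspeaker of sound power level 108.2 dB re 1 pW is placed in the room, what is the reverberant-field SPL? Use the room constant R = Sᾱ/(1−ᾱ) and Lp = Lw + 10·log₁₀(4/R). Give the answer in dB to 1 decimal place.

91.3 dB

Σ(Sᵢαᵢ) = 50·0.03 + 50·0.64 + 120·0.58 = 103.100; total area S = 220.0 m².
ᾱ = 103.100/220.0 = 0.4686; R = Sᾱ/(1−ᾱ) = 103.100/(1−0.4686) = 194.016 m².
Lp = Lw + 10 log₁₀(4/R) = 108.2 -16.86 = 91.3 dB.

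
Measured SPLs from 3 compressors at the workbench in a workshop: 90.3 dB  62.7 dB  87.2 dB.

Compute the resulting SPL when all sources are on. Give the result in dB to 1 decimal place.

92.0 dB

Converting to relative power and adding: 10^(90.3/10) + 10^(62.7/10) + 10^(87.2/10) = 1.598e+09.
L_total = 10·log₁₀(1.598e+09) = 92.0 dB.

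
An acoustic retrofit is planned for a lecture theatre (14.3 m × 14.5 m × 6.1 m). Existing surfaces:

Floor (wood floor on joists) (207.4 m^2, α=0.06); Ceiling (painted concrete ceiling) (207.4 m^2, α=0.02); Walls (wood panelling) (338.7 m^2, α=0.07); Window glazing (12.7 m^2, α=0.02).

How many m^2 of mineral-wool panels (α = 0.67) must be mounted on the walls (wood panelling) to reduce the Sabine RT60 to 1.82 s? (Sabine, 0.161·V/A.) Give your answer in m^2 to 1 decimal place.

118.9

Total absorption A₁ = 207.4×0.06 + 207.4×0.02 + 338.7×0.07 + 12.7×0.02
  = 12.444 + 4.148 + 23.709 + 0.254 = 40.555 m^2 sabins.
Required A₂ = 0.161·1264.835/1.82 = 111.889 sabins.
ΔA needed = 111.889 − 40.555 = 71.334 sabins.
Net gain per m^2: Δα = 0.67 − 0.07 = 0.60.
Panel area = 71.334 / 0.60 = 118.9 m^2.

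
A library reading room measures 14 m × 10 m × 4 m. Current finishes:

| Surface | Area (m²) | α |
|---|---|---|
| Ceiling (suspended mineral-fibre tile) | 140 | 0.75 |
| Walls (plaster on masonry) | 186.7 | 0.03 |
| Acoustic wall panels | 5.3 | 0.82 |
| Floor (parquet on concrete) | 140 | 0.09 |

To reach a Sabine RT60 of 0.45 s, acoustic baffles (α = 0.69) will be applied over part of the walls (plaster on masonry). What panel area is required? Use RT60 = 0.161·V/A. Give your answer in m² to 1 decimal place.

110.3

A₁ = Σ Sᵢαᵢ = 140*0.75 + 186.7*0.03 + 5.3*0.82 + 140*0.09 = 127.547 sabins.
Required A₂ = 0.161·560/0.45 = 200.356 sabins.
Absorption to add: 200.356 − 127.547 = 72.809 sabins.
Each m² of panel replacing the walls (plaster on masonry) adds (0.69 − 0.03) = 0.66 sabins.
Area = ΔA/Δα = 72.809/0.66 = 110.3 m².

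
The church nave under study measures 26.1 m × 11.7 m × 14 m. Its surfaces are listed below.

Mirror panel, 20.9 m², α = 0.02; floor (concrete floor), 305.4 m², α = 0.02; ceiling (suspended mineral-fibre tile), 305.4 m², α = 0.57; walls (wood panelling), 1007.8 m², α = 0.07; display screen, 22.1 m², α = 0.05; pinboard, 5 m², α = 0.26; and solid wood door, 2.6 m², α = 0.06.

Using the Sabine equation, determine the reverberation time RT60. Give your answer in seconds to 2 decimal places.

Summing Sᵢαᵢ: 0.418 + 6.108 + 174.078 + 70.546 + 1.105 + 1.300 + 0.156 → A = 253.711 sabins.
V = 26.1·11.7·14 = 4275.18 m³.
T = 0.161 V/A = 0.161·4275.18/253.711 = 2.71 s.

2.71 sec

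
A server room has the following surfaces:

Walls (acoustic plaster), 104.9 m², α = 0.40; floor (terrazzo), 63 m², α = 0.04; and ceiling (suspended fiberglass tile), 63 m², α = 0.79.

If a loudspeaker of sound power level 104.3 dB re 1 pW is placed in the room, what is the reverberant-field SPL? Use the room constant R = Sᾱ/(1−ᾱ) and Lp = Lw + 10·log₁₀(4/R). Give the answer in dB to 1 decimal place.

A = 94.250 sabins; S = 230.9 m².
ᾱ = 0.4082, so room constant R = A/(1−ᾱ) = 159.260 m².
Lp = Lw + 10 log₁₀(4/R) = 104.3 -16.00 = 88.3 dB.

88.3 dB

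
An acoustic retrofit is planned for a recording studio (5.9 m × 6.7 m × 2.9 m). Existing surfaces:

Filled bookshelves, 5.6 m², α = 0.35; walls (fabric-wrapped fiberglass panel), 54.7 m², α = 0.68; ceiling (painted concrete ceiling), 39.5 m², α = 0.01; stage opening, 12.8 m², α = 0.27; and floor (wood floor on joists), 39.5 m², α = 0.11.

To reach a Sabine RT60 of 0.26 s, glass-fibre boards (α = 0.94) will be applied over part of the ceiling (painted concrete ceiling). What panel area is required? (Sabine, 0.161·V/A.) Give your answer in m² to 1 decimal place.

25.4

A₁ = Σ Sᵢαᵢ = 5.6×0.35 + 54.7×0.68 + 39.5×0.01 + 12.8×0.27 + 39.5×0.11 = 47.352 sabins.
V = 114.637 m³. Target absorption A₂ = 0.161 × 114.637 / 0.26 = 70.987 sabins.
ΔA needed = 70.987 − 47.352 = 23.635 sabins.
Each m² of panel replacing the ceiling (painted concrete ceiling) adds (0.94 − 0.01) = 0.93 sabins.
Panel area = 23.635 / 0.93 = 25.4 m².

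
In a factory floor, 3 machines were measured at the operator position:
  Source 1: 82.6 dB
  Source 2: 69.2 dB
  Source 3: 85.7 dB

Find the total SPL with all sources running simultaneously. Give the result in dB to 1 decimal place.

Σ 10^(Lᵢ/10) = 5.618e+08.
Combined level = 10 log₁₀(5.618e+08) = 87.5 dB.

87.5 dB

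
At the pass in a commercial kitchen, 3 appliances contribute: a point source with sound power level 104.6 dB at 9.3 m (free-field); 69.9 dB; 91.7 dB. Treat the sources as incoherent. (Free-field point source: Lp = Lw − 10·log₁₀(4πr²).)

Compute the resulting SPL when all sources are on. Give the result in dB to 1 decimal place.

91.8 dB

Source at 9.3 m: Lp = 104.6 − 10·log₁₀(4π·9.3²) = 104.6 − 10·log₁₀(1086.865) = 74.2 dB.
Sum in the linear (power) domain: Σ 10^(Lᵢ/10) = 10^(74.2/10) + 10^(69.9/10) + 10^(91.7/10) = 1.515e+09.
Back to dB: 10·log₁₀ Σ = 91.8 dB.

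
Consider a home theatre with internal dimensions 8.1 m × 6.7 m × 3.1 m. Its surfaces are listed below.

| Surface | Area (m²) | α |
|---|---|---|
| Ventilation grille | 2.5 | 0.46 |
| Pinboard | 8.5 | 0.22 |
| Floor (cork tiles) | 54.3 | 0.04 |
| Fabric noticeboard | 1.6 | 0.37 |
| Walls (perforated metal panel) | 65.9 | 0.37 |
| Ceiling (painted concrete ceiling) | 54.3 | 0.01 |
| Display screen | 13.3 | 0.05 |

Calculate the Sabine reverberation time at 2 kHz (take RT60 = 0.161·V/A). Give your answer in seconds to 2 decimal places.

0.86 s

Total absorption A = 2.5×0.46 + 8.5×0.22 + 54.3×0.04 + 1.6×0.37 + 65.9×0.37 + 54.3×0.01 + 13.3×0.05
  = 1.150 + 1.870 + 2.172 + 0.592 + 24.383 + 0.543 + 0.665 = 31.375 m² sabins.
Room volume: 168.237 m³.
T = 0.161 V/A = 0.161·168.237/31.375 = 0.86 s.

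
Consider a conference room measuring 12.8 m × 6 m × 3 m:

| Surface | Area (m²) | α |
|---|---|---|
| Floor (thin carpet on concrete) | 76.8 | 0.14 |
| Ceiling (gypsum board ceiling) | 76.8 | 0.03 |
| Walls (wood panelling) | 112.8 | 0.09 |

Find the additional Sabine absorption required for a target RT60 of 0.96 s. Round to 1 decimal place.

15.4 sabins

Total absorption A₁ = 76.8·0.14 + 76.8·0.03 + 112.8·0.09
  = 10.752 + 2.304 + 10.152 = 23.208 m² sabins.
For T = 0.96 s, need A₂ = 0.161·V/T = 0.161·230.4/0.96 = 38.640 sabins.
Shortfall: 38.640 − 23.208 = 15.4 sabins.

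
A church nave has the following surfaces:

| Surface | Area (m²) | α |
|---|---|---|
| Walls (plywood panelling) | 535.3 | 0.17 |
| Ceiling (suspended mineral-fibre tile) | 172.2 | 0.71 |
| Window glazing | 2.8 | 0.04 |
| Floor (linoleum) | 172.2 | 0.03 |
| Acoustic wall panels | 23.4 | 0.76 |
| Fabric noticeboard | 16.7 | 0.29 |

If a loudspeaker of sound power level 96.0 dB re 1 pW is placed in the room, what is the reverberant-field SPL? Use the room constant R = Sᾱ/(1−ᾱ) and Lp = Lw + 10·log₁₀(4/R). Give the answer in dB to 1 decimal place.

Σ(Sᵢαᵢ) = 535.3×0.17 + 172.2×0.71 + 2.8×0.04 + 172.2×0.03 + 23.4×0.76 + 16.7×0.29 = 241.168; total area S = 922.6 m².
ᾱ = 241.168/922.6 = 0.2614; R = Sᾱ/(1−ᾱ) = 241.168/(1−0.2614) = 326.520 m².
Lp = Lw + 10 log₁₀(4/R) = 96.0 -19.12 = 76.9 dB.

76.9 dB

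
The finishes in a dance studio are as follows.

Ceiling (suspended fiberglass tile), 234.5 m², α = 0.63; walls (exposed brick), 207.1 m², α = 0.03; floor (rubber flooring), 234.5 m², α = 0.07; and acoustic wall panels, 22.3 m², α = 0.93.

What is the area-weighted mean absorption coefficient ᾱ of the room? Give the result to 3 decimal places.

S = Σ Sᵢ = 234.5 + 207.1 + 234.5 + 22.3 = 698.4 m².
Σ(Sᵢαᵢ) = 234.5×0.63 + 207.1×0.03 + 234.5×0.07 + 22.3×0.93 = 191.102.
ᾱ = 191.102 / 698.4 = 0.274.

0.274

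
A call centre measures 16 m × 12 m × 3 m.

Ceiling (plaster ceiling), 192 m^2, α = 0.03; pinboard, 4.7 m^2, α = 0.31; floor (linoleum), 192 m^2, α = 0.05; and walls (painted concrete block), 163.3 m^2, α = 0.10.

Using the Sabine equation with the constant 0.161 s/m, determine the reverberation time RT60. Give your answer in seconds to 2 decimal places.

Total absorption A = 192·0.03 + 4.7·0.31 + 192·0.05 + 163.3·0.10
  = 5.760 + 1.457 + 9.600 + 16.330 = 33.147 m^2 sabins.
V = 16·12·3 = 576 m³.
RT60 = 0.161 · V / A = 0.161 × 576 / 33.147 = 2.80 s.

2.80 s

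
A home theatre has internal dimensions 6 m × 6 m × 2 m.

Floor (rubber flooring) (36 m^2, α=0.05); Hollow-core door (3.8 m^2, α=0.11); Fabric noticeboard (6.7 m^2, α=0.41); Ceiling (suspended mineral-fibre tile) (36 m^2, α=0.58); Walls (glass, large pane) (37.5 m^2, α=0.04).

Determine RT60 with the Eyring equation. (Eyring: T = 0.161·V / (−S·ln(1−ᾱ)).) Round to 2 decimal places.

0.37 sec

S = Σ Sᵢ = 120.0 m^2.
Σ(Sᵢαᵢ) = 36·0.05 + 3.8·0.11 + 6.7·0.41 + 36·0.58 + 37.5·0.04 = 27.345.
ᾱ = 27.345 / 120.0 = 0.2279.
Eyring denominator: −S ln(1−ᾱ) = 31.037.
V = 6 × 6 × 2 = 72 m³.
RT60 = 0.161 × 72 / 31.037 = 0.37 s.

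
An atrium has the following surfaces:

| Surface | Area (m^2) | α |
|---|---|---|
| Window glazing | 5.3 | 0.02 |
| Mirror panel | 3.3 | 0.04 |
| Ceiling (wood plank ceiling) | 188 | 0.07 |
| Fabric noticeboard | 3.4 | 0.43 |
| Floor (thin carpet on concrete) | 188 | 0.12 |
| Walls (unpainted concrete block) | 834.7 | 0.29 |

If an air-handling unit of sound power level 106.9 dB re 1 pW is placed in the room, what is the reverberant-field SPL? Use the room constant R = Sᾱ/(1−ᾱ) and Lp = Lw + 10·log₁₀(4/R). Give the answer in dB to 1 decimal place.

87.3 dB

A = 279.483 sabins; S = 1222.7 m^2.
ᾱ = 279.483/1222.7 = 0.2286; R = Sᾱ/(1−ᾱ) = 279.483/(1−0.2286) = 362.306 m^2.
Lp = Lw + 10 log₁₀(4/R) = 106.9 -19.57 = 87.3 dB.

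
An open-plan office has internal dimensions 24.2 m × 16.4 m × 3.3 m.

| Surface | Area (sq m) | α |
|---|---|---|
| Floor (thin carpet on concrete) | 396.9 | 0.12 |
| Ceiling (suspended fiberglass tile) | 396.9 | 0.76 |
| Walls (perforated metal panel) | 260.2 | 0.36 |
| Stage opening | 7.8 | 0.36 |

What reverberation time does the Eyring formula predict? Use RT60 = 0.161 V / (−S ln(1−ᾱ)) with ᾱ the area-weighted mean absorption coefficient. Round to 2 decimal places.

0.36 sec

Total surface area S = 396.9 + 396.9 + 260.2 + 7.8 = 1061.8 sq m.
Σ(Sᵢαᵢ) = 396.9×0.12 + 396.9×0.76 + 260.2×0.36 + 7.8×0.36 = 445.752.
ᾱ = 445.752 / 1061.8 = 0.4198.
−S·ln(1−ᾱ) = −1061.8 × ln(1 − 0.4198) = 578.025.
V = 24.2 × 16.4 × 3.3 = 1309.704 m³.
RT60 = 0.161 × 1309.704 / 578.025 = 0.36 s.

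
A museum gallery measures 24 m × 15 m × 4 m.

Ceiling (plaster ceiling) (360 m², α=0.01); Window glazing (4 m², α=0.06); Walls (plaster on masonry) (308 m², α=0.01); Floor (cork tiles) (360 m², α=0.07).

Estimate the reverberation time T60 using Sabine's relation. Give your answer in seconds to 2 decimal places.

Total absorption A = 360×0.01 + 4×0.06 + 308×0.01 + 360×0.07
  = 3.600 + 0.240 + 3.080 + 25.200 = 32.120 m² sabins.
V = 24·15·4 = 1440 m³.
T = 0.161 V/A = 0.161·1440/32.120 = 7.22 s.

7.22 seconds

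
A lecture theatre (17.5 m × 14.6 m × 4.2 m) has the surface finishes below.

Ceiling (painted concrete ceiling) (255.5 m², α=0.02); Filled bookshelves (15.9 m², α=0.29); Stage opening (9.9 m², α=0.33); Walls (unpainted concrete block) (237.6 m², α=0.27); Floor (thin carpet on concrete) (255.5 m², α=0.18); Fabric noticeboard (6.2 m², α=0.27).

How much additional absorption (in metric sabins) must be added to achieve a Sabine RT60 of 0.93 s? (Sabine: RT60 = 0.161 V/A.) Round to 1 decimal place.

61.0 sabins

Summing Sᵢαᵢ: 5.110 + 4.611 + 3.267 + 64.152 + 45.990 + 1.674 → A₁ = 124.804 sabins.
For T = 0.93 s, need A₂ = 0.161·V/T = 0.161·1073.1/0.93 = 185.773 sabins.
Additional absorption ΔA = 185.773 − 124.804 = 61.0 sabins.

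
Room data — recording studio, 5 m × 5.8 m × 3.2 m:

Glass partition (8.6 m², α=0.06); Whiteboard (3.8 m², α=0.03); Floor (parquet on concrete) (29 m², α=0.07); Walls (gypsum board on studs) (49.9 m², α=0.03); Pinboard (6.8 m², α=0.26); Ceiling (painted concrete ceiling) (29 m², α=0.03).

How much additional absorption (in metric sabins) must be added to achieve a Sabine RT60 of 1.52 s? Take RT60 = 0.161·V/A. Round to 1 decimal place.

3.0 sabins

A₁ = Σ Sᵢαᵢ = 8.6*0.06 + 3.8*0.03 + 29*0.07 + 49.9*0.03 + 6.8*0.26 + 29*0.03 = 6.795 sabins.
V = 92.8 m³. Required absorption A₂ = 0.161 × 92.8 / 1.52 = 9.829 sabins.
ΔA = A₂ − A₁ = 9.829 − 6.795 = 3.0 sabins.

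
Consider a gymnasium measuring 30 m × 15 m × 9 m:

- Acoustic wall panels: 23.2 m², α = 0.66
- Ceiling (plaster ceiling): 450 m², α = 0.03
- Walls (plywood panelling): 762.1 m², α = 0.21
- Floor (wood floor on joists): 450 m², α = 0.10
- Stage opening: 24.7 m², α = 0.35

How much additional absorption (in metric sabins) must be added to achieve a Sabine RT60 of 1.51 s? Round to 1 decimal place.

189.3 sabins

Total absorption A₁ = 23.2×0.66 + 450×0.03 + 762.1×0.21 + 450×0.10 + 24.7×0.35
  = 15.312 + 13.500 + 160.041 + 45.000 + 8.645 = 242.498 m² sabins.
V = 4050 m³. Required absorption A₂ = 0.161 × 4050 / 1.51 = 431.821 sabins.
ΔA = A₂ − A₁ = 431.821 − 242.498 = 189.3 sabins.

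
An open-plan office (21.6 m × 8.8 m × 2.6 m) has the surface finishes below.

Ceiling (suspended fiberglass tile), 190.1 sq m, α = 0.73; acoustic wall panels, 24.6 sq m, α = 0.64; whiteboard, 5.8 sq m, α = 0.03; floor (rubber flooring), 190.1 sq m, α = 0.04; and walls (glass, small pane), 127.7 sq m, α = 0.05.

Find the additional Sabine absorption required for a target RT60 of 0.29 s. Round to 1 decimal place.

105.7 sabins

A₁ = Σ Sᵢαᵢ = 190.1×0.73 + 24.6×0.64 + 5.8×0.03 + 190.1×0.04 + 127.7×0.05 = 168.680 sabins.
For T = 0.29 s, need A₂ = 0.161·V/T = 0.161·494.208/0.29 = 274.371 sabins.
Additional absorption ΔA = 274.371 − 168.680 = 105.7 sabins.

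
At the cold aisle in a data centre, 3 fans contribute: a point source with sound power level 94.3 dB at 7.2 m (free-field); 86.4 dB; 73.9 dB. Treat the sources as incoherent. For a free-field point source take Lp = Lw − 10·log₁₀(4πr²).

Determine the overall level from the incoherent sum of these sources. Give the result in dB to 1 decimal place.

86.7 dB

Source at 7.2 m: Lp = 94.3 − 10·log₁₀(4π·7.2²) = 94.3 − 10·log₁₀(651.441) = 66.2 dB.
Σ 10^(Lᵢ/10) = 4.652e+08.
Back to dB: 10·log₁₀ Σ = 86.7 dB.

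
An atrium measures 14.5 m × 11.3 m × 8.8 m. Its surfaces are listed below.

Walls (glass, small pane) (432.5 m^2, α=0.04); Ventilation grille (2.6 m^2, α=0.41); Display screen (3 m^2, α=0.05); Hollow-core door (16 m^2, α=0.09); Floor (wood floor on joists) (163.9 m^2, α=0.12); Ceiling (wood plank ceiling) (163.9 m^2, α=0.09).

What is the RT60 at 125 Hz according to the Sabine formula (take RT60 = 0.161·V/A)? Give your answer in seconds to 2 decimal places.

4.27 s

A = Σ Sᵢαᵢ = 432.5*0.04 + 2.6*0.41 + 3*0.05 + 16*0.09 + 163.9*0.12 + 163.9*0.09 = 54.375 sabins.
Volume V = 14.5 × 11.3 × 8.8 = 1441.88 m³.
T = 0.161 V/A = 0.161·1441.88/54.375 = 4.27 s.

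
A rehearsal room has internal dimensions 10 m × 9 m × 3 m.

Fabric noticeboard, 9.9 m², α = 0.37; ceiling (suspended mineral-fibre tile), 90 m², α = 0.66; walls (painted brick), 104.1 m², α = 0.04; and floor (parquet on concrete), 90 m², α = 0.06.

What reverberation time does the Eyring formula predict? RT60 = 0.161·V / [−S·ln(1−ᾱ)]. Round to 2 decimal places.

Total surface area S = 9.9 + 90 + 104.1 + 90 = 294.0 m².
Σ(Sᵢαᵢ) = 9.9×0.37 + 90×0.66 + 104.1×0.04 + 90×0.06 = 72.627.
ᾱ = 72.627 / 294.0 = 0.2470.
Eyring denominator: −S ln(1−ᾱ) = 83.405.
V = 10 × 9 × 3 = 270 m³.
RT60 = 0.161 × 270 / 83.405 = 0.52 s.

0.52 seconds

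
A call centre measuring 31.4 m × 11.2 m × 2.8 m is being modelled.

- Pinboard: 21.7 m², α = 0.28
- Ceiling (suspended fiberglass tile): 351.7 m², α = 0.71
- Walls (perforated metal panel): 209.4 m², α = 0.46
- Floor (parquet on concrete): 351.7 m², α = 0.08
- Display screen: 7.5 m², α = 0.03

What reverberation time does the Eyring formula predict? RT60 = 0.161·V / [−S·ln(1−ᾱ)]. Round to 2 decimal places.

S = Σ Sᵢ = 942.0 m².
Absorption A = 21.7·0.28 + 351.7·0.71 + 209.4·0.46 + 351.7·0.08 + 7.5·0.03 = 380.468 sabins.
ᾱ = 380.468 / 942.0 = 0.4039.
Eyring denominator: −S ln(1−ᾱ) = 487.341.
V = 31.4 × 11.2 × 2.8 = 984.704 m³.
RT60 = 0.161 × 984.704 / 487.341 = 0.33 s.

0.33 s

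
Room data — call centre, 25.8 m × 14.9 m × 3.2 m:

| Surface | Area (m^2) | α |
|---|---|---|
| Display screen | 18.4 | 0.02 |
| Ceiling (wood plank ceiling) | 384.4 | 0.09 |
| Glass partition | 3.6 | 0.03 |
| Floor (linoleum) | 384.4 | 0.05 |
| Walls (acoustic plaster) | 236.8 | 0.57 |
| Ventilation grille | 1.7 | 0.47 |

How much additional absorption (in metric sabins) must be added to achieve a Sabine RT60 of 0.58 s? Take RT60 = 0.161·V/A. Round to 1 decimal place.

151.4 sabins

Total absorption A₁ = 18.4·0.02 + 384.4·0.09 + 3.6·0.03 + 384.4·0.05 + 236.8·0.57 + 1.7·0.47
  = 0.368 + 34.596 + 0.108 + 19.220 + 134.976 + 0.799 = 190.067 m^2 sabins.
Target A₂ = 0.161·1230.144/0.58 = 341.471 sabins (V = 1230.144 m³).
Shortfall: 341.471 − 190.067 = 151.4 sabins.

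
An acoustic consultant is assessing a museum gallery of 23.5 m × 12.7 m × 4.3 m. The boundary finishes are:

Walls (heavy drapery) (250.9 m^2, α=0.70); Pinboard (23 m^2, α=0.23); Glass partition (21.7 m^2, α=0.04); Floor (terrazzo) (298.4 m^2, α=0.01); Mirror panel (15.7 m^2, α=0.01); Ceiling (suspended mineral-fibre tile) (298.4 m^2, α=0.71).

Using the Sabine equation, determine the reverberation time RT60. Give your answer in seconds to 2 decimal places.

Summing Sᵢαᵢ: 175.630 + 5.290 + 0.868 + 2.984 + 0.157 + 211.864 → A = 396.793 sabins.
Room volume: 1283.335 m³.
Sabine: RT60 = 0.161 × 1283.335 / 396.793 = 0.52 s.

0.52 s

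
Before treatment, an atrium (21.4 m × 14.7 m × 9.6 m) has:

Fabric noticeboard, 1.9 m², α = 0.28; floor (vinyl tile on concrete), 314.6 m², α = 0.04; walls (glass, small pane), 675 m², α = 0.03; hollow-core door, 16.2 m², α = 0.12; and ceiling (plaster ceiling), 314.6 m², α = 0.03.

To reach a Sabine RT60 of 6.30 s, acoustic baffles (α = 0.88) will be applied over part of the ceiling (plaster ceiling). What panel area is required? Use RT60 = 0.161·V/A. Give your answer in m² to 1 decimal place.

38.2

Equivalent absorption area: A₁ = 1.9·0.28 + 314.6·0.04 + 675·0.03 + 16.2·0.12 + 314.6·0.03 = 44.748 m².
V = 3019.968 m³. Target absorption A₂ = 0.161 × 3019.968 / 6.30 = 77.177 sabins.
Absorption to add: 77.177 − 44.748 = 32.429 sabins.
Each m² of panel replacing the ceiling (plaster ceiling) adds (0.88 − 0.03) = 0.85 sabins.
Panel area = 32.429 / 0.85 = 38.2 m².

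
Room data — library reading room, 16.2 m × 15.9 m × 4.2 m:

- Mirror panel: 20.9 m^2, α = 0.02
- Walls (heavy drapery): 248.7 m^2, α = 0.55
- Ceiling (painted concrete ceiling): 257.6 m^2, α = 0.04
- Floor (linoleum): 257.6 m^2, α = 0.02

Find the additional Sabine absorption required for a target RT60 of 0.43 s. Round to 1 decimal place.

252.4 sabins

A₁ = Σ Sᵢαᵢ = 20.9×0.02 + 248.7×0.55 + 257.6×0.04 + 257.6×0.02 = 152.659 sabins.
V = 1081.836 m³. Required absorption A₂ = 0.161 × 1081.836 / 0.43 = 405.060 sabins.
Shortfall: 405.060 − 152.659 = 252.4 sabins.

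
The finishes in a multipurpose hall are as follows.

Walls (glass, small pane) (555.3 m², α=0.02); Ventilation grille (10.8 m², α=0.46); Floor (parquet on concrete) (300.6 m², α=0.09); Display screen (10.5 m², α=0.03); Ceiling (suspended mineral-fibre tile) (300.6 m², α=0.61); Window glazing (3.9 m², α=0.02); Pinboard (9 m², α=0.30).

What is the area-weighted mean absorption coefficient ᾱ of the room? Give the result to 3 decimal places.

0.193

Total surface area S = 1190.7 m².
Σ(Sᵢαᵢ) = 555.3*0.02 + 10.8*0.46 + 300.6*0.09 + 10.5*0.03 + 300.6*0.61 + 3.9*0.02 + 9*0.30 = 229.587.
ᾱ = 229.587 / 1190.7 = 0.193.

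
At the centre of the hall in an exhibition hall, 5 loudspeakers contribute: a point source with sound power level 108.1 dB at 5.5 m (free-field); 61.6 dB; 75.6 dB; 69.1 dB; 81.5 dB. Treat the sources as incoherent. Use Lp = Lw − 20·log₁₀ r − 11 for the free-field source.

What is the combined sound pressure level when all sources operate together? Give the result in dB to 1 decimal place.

Source at 5.5 m: Lp = 108.1 − 20·log₁₀(5.5) − 11 = 82.3 dB.
Σ 10^(Lᵢ/10) = 3.57e+08.
Combined level = 10 log₁₀(3.57e+08) = 85.5 dB.

85.5 dB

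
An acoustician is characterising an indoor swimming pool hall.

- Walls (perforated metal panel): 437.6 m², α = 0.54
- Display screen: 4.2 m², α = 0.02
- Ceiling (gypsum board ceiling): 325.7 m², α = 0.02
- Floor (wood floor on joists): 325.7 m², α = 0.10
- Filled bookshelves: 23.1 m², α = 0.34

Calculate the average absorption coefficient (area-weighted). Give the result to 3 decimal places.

Total surface area S = 1116.3 m².
Weighted sum Σ Sα = 283.326.
ᾱ = A/S = 0.254.

0.254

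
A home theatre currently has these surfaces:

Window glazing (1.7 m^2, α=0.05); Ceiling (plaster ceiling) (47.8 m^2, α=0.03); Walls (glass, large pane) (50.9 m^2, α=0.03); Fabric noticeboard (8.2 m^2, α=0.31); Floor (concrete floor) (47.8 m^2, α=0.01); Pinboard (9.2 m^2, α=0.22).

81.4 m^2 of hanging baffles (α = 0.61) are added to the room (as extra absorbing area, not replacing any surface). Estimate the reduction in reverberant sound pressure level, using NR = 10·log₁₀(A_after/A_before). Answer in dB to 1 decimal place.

8.5 dB

Summing Sᵢαᵢ: 0.085 + 1.434 + 1.527 + 2.542 + 0.478 + 2.024 → A_before = 8.090 sabins.
Treatment contributes 81.4·0.61 = 49.654 sabins.
New total A_after = 57.744 sabins.
Reduction = 10 log₁₀(A_after/A_before) = 10 log₁₀(7.1377) = 8.5 dB.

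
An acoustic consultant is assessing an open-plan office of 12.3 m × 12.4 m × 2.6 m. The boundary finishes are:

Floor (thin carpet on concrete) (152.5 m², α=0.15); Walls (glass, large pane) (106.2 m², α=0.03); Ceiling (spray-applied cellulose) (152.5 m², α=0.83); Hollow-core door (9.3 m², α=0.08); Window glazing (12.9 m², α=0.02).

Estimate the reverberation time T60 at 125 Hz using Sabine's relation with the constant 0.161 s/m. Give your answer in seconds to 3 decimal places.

Summing Sᵢαᵢ: 22.875 + 3.186 + 126.575 + 0.744 + 0.258 → A = 153.638 sabins.
V = 12.3·12.4·2.6 = 396.552 m³.
T = 0.161 V/A = 0.161·396.552/153.638 = 0.416 s.

0.416 sec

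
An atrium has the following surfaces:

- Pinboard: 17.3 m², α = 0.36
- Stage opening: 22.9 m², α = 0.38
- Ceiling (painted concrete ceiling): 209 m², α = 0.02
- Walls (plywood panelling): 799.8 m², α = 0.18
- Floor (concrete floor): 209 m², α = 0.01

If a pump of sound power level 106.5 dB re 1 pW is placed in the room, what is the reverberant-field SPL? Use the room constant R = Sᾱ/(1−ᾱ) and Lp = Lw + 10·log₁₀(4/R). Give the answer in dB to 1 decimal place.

A = 165.164 sabins; S = 1258.0 m².
ᾱ = 0.1313, so room constant R = A/(1−ᾱ) = 190.128 m².
Lp = 106.5 + 10·log₁₀(4/190.128) = 106.5 + (-16.77) = 89.7 dB.

89.7 dB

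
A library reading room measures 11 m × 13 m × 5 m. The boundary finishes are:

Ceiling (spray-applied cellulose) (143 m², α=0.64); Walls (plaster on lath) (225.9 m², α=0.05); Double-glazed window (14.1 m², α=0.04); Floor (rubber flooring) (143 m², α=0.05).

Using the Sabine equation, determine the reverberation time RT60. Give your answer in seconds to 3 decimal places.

Summing Sᵢαᵢ: 91.520 + 11.295 + 0.564 + 7.150 → A = 110.529 sabins.
V = 11·13·5 = 715 m³.
T = 0.161 V/A = 0.161·715/110.529 = 1.041 s.

1.041 s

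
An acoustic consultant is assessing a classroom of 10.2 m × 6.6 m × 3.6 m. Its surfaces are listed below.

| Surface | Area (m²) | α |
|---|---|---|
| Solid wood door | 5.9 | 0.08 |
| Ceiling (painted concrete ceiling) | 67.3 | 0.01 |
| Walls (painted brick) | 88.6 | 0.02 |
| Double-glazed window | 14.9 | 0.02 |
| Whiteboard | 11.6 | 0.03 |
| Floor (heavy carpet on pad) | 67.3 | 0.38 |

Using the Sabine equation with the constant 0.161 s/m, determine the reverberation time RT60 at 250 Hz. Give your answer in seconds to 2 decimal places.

Summing Sᵢαᵢ: 0.472 + 0.673 + 1.772 + 0.298 + 0.348 + 25.574 → A = 29.137 sabins.
Room volume: 242.352 m³.
Sabine: RT60 = 0.161 × 242.352 / 29.137 = 1.34 s.

1.34 s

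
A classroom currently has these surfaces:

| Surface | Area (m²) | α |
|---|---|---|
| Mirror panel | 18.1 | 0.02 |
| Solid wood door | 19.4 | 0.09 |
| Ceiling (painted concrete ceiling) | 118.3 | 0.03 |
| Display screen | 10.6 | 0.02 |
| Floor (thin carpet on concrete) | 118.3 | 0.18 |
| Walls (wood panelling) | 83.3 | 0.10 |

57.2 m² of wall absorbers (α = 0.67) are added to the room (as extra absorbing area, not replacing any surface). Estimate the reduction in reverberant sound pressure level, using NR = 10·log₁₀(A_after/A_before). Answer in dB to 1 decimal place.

Total absorption A_before = 18.1*0.02 + 19.4*0.09 + 118.3*0.03 + 10.6*0.02 + 118.3*0.18 + 83.3*0.10
  = 0.362 + 1.746 + 3.549 + 0.212 + 21.294 + 8.330 = 35.493 m² sabins.
Treatment contributes 57.2·0.67 = 38.324 sabins.
New total A_after = 73.817 sabins.
NR = 10·log₁₀(73.817/35.493) = 3.2 dB.

3.2 dB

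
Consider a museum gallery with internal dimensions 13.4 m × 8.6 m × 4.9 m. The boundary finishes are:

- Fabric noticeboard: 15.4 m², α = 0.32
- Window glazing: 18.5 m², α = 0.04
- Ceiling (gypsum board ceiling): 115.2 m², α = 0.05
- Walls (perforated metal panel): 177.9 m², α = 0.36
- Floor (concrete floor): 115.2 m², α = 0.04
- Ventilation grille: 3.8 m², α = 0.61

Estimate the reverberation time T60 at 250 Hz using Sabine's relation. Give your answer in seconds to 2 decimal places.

1.10 seconds

Equivalent absorption area: A = 15.4*0.32 + 18.5*0.04 + 115.2*0.05 + 177.9*0.36 + 115.2*0.04 + 3.8*0.61 = 82.398 m².
Volume V = 13.4 × 8.6 × 4.9 = 564.676 m³.
RT60 = 0.161 · V / A = 0.161 × 564.676 / 82.398 = 1.10 s.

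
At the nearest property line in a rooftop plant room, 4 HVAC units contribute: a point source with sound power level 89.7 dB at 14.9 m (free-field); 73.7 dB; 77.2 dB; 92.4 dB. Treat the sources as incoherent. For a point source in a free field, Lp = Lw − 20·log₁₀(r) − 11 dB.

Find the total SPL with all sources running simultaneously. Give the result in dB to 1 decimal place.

92.6 dB

Source at 14.9 m: Lp = 89.7 − 20·log₁₀(14.9) − 11 = 55.2 dB.
Σ 10^(Lᵢ/10) = 1.814e+09.
Back to dB: 10·log₁₀ Σ = 92.6 dB.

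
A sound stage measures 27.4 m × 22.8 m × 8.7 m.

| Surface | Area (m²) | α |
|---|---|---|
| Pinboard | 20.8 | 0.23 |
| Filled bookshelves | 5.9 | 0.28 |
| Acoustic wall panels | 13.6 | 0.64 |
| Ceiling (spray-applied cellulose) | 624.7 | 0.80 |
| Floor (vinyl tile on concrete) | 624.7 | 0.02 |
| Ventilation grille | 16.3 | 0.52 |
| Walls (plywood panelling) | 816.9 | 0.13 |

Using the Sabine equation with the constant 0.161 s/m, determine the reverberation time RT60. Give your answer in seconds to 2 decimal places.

A = Σ Sᵢαᵢ = 20.8×0.23 + 5.9×0.28 + 13.6×0.64 + 624.7×0.80 + 624.7×0.02 + 16.3×0.52 + 816.9×0.13 = 642.067 sabins.
Room volume: 5435.064 m³.
T = 0.161 V/A = 0.161·5435.064/642.067 = 1.36 s.

1.36 sec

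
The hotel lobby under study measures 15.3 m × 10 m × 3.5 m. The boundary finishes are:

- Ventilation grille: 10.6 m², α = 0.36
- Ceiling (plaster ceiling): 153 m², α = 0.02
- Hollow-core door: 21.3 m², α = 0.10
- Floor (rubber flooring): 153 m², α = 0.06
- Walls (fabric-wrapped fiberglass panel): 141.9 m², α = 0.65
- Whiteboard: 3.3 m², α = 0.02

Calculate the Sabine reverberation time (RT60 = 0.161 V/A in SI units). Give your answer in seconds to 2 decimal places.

0.78 sec

Equivalent absorption area: A = 10.6*0.36 + 153*0.02 + 21.3*0.10 + 153*0.06 + 141.9*0.65 + 3.3*0.02 = 110.487 m².
Volume V = 15.3 × 10 × 3.5 = 535.5 m³.
T = 0.161 V/A = 0.161·535.5/110.487 = 0.78 s.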